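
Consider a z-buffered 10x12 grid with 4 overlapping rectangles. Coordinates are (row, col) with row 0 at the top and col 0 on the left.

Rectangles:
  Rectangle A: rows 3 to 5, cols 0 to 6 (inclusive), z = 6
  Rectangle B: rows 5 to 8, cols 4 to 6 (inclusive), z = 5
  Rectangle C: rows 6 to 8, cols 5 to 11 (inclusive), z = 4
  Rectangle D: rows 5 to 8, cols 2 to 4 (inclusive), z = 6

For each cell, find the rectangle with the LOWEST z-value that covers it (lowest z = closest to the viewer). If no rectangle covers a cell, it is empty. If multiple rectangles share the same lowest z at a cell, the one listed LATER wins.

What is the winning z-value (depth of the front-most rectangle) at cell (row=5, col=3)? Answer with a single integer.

Answer: 6

Derivation:
Check cell (5,3):
  A: rows 3-5 cols 0-6 z=6 -> covers; best now A (z=6)
  B: rows 5-8 cols 4-6 -> outside (col miss)
  C: rows 6-8 cols 5-11 -> outside (row miss)
  D: rows 5-8 cols 2-4 z=6 -> covers; best now D (z=6)
Winner: D at z=6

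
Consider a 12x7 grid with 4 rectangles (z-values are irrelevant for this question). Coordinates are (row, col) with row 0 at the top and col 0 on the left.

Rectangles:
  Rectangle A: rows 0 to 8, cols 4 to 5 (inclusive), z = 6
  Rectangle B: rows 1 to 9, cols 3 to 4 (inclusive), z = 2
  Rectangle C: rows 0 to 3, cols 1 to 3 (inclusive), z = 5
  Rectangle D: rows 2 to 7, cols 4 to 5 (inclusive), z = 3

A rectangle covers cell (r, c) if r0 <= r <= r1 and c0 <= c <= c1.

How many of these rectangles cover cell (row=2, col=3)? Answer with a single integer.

Check cell (2,3):
  A: rows 0-8 cols 4-5 -> outside (col miss)
  B: rows 1-9 cols 3-4 -> covers
  C: rows 0-3 cols 1-3 -> covers
  D: rows 2-7 cols 4-5 -> outside (col miss)
Count covering = 2

Answer: 2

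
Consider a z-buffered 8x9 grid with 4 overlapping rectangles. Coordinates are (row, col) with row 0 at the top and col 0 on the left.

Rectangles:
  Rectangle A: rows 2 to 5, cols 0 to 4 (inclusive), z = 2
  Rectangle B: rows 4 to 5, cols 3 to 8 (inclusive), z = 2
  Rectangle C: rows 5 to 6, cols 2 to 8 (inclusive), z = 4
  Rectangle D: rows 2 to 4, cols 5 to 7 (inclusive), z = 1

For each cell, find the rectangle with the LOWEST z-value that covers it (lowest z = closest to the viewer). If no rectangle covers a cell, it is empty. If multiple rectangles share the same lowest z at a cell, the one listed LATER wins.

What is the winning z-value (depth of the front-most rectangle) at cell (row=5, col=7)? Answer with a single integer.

Answer: 2

Derivation:
Check cell (5,7):
  A: rows 2-5 cols 0-4 -> outside (col miss)
  B: rows 4-5 cols 3-8 z=2 -> covers; best now B (z=2)
  C: rows 5-6 cols 2-8 z=4 -> covers; best now B (z=2)
  D: rows 2-4 cols 5-7 -> outside (row miss)
Winner: B at z=2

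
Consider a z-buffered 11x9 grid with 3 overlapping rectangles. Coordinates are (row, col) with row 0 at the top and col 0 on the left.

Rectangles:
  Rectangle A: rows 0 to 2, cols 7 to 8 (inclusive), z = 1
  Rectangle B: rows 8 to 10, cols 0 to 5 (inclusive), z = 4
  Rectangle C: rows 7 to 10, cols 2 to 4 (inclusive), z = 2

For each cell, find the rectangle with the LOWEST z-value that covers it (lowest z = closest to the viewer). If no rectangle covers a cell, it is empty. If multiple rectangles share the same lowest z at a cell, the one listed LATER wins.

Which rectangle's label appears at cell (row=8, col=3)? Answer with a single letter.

Answer: C

Derivation:
Check cell (8,3):
  A: rows 0-2 cols 7-8 -> outside (row miss)
  B: rows 8-10 cols 0-5 z=4 -> covers; best now B (z=4)
  C: rows 7-10 cols 2-4 z=2 -> covers; best now C (z=2)
Winner: C at z=2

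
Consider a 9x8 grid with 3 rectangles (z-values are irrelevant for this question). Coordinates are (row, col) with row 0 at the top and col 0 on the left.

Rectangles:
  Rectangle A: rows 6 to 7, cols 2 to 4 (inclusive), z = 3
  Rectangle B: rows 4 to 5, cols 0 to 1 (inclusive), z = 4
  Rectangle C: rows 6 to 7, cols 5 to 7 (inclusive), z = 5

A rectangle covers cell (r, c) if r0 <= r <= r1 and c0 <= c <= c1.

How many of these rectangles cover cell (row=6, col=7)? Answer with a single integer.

Answer: 1

Derivation:
Check cell (6,7):
  A: rows 6-7 cols 2-4 -> outside (col miss)
  B: rows 4-5 cols 0-1 -> outside (row miss)
  C: rows 6-7 cols 5-7 -> covers
Count covering = 1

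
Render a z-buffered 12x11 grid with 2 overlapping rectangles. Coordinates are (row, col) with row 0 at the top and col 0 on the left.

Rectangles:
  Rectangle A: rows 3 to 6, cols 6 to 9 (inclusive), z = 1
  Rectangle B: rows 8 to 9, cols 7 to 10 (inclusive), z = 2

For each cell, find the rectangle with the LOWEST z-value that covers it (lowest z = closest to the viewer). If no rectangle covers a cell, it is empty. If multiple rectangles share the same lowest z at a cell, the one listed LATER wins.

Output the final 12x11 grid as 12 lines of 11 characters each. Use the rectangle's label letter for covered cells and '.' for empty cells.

...........
...........
...........
......AAAA.
......AAAA.
......AAAA.
......AAAA.
...........
.......BBBB
.......BBBB
...........
...........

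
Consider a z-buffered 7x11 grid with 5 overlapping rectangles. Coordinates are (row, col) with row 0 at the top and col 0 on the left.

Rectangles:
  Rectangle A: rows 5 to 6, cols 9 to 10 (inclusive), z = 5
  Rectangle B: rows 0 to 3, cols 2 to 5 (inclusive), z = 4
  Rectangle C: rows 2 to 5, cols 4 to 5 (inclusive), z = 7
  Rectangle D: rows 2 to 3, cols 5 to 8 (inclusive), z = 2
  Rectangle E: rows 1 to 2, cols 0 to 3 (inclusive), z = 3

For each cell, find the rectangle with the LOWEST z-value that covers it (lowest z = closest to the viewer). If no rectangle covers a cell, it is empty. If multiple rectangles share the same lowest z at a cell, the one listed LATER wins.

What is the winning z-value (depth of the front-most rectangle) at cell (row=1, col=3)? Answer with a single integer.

Answer: 3

Derivation:
Check cell (1,3):
  A: rows 5-6 cols 9-10 -> outside (row miss)
  B: rows 0-3 cols 2-5 z=4 -> covers; best now B (z=4)
  C: rows 2-5 cols 4-5 -> outside (row miss)
  D: rows 2-3 cols 5-8 -> outside (row miss)
  E: rows 1-2 cols 0-3 z=3 -> covers; best now E (z=3)
Winner: E at z=3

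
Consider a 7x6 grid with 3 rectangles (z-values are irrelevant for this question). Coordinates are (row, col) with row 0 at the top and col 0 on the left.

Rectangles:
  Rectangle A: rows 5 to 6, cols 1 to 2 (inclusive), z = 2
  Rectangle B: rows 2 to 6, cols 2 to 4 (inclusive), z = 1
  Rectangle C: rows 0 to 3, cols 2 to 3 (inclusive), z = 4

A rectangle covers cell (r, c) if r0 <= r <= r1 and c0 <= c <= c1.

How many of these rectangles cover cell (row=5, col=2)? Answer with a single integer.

Answer: 2

Derivation:
Check cell (5,2):
  A: rows 5-6 cols 1-2 -> covers
  B: rows 2-6 cols 2-4 -> covers
  C: rows 0-3 cols 2-3 -> outside (row miss)
Count covering = 2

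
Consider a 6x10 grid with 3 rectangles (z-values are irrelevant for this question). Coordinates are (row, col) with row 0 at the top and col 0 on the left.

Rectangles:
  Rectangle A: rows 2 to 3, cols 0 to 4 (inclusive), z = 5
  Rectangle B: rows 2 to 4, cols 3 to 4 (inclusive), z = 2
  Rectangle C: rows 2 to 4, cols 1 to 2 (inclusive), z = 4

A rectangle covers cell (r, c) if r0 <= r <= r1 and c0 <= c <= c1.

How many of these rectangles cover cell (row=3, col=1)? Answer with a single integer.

Answer: 2

Derivation:
Check cell (3,1):
  A: rows 2-3 cols 0-4 -> covers
  B: rows 2-4 cols 3-4 -> outside (col miss)
  C: rows 2-4 cols 1-2 -> covers
Count covering = 2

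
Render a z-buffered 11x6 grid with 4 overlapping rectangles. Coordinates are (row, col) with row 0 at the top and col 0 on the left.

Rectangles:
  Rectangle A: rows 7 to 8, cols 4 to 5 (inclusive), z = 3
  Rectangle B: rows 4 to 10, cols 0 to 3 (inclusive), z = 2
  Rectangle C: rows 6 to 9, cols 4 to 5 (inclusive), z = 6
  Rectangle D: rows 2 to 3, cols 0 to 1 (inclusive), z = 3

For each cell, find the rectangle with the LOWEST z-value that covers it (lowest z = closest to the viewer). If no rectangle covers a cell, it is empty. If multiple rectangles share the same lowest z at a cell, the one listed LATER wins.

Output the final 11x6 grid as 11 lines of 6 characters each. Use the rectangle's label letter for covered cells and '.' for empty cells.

......
......
DD....
DD....
BBBB..
BBBB..
BBBBCC
BBBBAA
BBBBAA
BBBBCC
BBBB..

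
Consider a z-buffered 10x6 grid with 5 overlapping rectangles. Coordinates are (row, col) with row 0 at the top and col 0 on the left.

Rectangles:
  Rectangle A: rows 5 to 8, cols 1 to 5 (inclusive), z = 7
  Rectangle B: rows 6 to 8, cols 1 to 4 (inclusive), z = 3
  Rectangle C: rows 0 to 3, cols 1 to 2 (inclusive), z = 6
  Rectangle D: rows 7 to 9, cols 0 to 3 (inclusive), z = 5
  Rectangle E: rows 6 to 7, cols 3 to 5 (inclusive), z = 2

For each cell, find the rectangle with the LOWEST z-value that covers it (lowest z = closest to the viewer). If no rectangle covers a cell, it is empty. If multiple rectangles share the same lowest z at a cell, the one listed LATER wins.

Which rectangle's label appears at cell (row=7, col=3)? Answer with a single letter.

Check cell (7,3):
  A: rows 5-8 cols 1-5 z=7 -> covers; best now A (z=7)
  B: rows 6-8 cols 1-4 z=3 -> covers; best now B (z=3)
  C: rows 0-3 cols 1-2 -> outside (row miss)
  D: rows 7-9 cols 0-3 z=5 -> covers; best now B (z=3)
  E: rows 6-7 cols 3-5 z=2 -> covers; best now E (z=2)
Winner: E at z=2

Answer: E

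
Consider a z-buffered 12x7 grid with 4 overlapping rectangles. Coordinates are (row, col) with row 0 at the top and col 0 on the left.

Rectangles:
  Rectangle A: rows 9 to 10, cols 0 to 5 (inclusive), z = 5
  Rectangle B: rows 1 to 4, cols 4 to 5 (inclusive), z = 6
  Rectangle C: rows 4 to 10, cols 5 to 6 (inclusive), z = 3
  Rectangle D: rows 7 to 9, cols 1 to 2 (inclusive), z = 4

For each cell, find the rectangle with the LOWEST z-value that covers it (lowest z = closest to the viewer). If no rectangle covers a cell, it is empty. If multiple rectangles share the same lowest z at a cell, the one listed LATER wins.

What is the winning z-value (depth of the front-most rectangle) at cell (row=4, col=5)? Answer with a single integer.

Answer: 3

Derivation:
Check cell (4,5):
  A: rows 9-10 cols 0-5 -> outside (row miss)
  B: rows 1-4 cols 4-5 z=6 -> covers; best now B (z=6)
  C: rows 4-10 cols 5-6 z=3 -> covers; best now C (z=3)
  D: rows 7-9 cols 1-2 -> outside (row miss)
Winner: C at z=3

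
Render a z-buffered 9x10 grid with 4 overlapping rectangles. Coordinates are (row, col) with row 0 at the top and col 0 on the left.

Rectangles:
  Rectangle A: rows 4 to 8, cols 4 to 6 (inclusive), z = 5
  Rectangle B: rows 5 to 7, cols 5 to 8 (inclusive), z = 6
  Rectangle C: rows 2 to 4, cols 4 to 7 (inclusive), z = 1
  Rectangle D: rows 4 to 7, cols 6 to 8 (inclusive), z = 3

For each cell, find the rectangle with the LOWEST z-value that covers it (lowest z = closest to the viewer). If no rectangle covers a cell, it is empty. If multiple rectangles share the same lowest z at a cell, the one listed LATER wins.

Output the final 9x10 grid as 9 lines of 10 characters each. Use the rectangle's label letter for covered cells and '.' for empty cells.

..........
..........
....CCCC..
....CCCC..
....CCCCD.
....AADDD.
....AADDD.
....AADDD.
....AAA...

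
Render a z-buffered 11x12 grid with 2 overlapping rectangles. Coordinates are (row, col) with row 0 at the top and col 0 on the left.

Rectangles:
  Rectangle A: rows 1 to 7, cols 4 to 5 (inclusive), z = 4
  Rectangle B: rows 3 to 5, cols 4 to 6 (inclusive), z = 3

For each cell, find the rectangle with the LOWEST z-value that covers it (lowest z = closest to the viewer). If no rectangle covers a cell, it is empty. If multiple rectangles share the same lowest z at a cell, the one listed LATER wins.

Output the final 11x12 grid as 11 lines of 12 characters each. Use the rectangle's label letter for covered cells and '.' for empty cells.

............
....AA......
....AA......
....BBB.....
....BBB.....
....BBB.....
....AA......
....AA......
............
............
............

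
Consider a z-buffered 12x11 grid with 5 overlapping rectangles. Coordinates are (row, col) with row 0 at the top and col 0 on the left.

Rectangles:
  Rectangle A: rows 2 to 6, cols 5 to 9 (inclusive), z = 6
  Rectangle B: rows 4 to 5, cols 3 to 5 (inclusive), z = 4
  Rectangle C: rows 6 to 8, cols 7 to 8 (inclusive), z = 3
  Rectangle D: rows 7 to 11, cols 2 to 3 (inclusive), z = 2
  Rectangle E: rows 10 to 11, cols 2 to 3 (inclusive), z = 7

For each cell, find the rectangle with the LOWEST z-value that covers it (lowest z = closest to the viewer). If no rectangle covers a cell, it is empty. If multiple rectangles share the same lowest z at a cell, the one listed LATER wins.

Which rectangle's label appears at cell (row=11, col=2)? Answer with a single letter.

Answer: D

Derivation:
Check cell (11,2):
  A: rows 2-6 cols 5-9 -> outside (row miss)
  B: rows 4-5 cols 3-5 -> outside (row miss)
  C: rows 6-8 cols 7-8 -> outside (row miss)
  D: rows 7-11 cols 2-3 z=2 -> covers; best now D (z=2)
  E: rows 10-11 cols 2-3 z=7 -> covers; best now D (z=2)
Winner: D at z=2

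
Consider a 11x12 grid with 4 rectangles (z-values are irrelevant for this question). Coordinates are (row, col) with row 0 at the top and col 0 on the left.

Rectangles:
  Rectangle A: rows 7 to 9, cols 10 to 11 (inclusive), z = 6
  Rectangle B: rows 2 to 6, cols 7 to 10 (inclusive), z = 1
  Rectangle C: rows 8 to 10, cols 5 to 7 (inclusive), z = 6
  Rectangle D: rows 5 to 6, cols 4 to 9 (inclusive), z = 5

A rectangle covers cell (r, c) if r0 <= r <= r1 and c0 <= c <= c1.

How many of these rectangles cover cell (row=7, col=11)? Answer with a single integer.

Answer: 1

Derivation:
Check cell (7,11):
  A: rows 7-9 cols 10-11 -> covers
  B: rows 2-6 cols 7-10 -> outside (row miss)
  C: rows 8-10 cols 5-7 -> outside (row miss)
  D: rows 5-6 cols 4-9 -> outside (row miss)
Count covering = 1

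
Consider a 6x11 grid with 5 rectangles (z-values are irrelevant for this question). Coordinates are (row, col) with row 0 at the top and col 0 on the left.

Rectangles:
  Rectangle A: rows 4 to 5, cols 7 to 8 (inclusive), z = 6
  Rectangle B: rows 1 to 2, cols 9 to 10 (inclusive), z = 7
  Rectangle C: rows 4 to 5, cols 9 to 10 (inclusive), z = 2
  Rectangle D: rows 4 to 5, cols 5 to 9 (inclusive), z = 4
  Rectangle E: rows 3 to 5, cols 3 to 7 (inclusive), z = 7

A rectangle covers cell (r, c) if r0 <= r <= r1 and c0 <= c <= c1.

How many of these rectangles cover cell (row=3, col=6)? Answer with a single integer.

Answer: 1

Derivation:
Check cell (3,6):
  A: rows 4-5 cols 7-8 -> outside (row miss)
  B: rows 1-2 cols 9-10 -> outside (row miss)
  C: rows 4-5 cols 9-10 -> outside (row miss)
  D: rows 4-5 cols 5-9 -> outside (row miss)
  E: rows 3-5 cols 3-7 -> covers
Count covering = 1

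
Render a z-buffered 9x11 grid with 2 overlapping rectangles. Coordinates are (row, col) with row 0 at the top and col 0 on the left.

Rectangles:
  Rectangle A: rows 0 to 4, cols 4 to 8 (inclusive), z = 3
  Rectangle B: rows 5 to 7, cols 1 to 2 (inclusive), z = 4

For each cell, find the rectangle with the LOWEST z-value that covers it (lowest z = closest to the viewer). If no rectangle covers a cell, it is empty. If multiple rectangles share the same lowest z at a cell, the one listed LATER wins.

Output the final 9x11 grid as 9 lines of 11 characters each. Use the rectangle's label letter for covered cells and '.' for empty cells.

....AAAAA..
....AAAAA..
....AAAAA..
....AAAAA..
....AAAAA..
.BB........
.BB........
.BB........
...........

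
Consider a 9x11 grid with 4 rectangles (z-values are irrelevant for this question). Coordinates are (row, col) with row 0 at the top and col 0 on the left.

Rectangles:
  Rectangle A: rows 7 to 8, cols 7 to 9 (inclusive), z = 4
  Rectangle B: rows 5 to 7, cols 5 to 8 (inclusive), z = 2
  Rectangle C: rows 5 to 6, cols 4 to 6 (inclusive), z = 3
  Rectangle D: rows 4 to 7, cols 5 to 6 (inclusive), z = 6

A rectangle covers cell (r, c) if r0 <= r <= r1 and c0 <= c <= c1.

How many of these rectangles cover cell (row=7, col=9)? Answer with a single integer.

Check cell (7,9):
  A: rows 7-8 cols 7-9 -> covers
  B: rows 5-7 cols 5-8 -> outside (col miss)
  C: rows 5-6 cols 4-6 -> outside (row miss)
  D: rows 4-7 cols 5-6 -> outside (col miss)
Count covering = 1

Answer: 1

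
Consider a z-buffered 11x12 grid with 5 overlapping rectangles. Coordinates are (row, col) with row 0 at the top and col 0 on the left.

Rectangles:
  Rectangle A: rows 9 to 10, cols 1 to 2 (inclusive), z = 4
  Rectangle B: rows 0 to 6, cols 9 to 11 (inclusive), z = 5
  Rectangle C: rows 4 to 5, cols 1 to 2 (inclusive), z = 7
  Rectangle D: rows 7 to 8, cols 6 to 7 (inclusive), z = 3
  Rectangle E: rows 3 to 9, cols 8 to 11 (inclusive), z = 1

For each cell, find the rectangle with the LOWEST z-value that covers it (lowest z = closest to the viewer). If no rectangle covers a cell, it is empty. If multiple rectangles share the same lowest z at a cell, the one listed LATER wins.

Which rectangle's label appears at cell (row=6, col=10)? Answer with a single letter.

Answer: E

Derivation:
Check cell (6,10):
  A: rows 9-10 cols 1-2 -> outside (row miss)
  B: rows 0-6 cols 9-11 z=5 -> covers; best now B (z=5)
  C: rows 4-5 cols 1-2 -> outside (row miss)
  D: rows 7-8 cols 6-7 -> outside (row miss)
  E: rows 3-9 cols 8-11 z=1 -> covers; best now E (z=1)
Winner: E at z=1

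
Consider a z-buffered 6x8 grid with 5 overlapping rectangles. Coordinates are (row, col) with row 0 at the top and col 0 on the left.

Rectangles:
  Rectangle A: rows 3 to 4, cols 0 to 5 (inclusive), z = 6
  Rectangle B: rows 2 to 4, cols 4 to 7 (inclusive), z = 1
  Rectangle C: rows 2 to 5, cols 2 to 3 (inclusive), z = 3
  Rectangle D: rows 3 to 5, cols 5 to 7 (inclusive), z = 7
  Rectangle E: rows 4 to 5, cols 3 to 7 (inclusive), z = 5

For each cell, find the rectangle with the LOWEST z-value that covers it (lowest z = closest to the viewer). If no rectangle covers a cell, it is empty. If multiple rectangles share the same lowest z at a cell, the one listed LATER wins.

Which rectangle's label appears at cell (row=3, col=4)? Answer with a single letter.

Answer: B

Derivation:
Check cell (3,4):
  A: rows 3-4 cols 0-5 z=6 -> covers; best now A (z=6)
  B: rows 2-4 cols 4-7 z=1 -> covers; best now B (z=1)
  C: rows 2-5 cols 2-3 -> outside (col miss)
  D: rows 3-5 cols 5-7 -> outside (col miss)
  E: rows 4-5 cols 3-7 -> outside (row miss)
Winner: B at z=1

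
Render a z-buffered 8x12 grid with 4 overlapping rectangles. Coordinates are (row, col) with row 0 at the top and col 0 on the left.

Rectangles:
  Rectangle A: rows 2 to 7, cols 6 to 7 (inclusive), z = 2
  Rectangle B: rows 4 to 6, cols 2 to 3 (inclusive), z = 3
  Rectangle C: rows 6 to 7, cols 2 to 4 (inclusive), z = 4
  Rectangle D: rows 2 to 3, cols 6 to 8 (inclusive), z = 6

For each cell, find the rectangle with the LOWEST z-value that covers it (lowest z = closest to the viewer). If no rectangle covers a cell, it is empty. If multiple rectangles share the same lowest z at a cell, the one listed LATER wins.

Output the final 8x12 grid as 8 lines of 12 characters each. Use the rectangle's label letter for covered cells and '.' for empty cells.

............
............
......AAD...
......AAD...
..BB..AA....
..BB..AA....
..BBC.AA....
..CCC.AA....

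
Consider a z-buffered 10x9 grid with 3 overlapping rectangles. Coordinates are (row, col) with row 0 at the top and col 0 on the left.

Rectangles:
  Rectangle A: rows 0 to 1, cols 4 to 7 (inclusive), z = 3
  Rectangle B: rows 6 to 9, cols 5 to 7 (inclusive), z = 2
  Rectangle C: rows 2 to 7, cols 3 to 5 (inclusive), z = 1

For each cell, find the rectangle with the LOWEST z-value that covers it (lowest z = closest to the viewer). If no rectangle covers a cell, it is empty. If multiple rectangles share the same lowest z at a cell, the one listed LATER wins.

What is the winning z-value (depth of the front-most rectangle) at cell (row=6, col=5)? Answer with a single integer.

Answer: 1

Derivation:
Check cell (6,5):
  A: rows 0-1 cols 4-7 -> outside (row miss)
  B: rows 6-9 cols 5-7 z=2 -> covers; best now B (z=2)
  C: rows 2-7 cols 3-5 z=1 -> covers; best now C (z=1)
Winner: C at z=1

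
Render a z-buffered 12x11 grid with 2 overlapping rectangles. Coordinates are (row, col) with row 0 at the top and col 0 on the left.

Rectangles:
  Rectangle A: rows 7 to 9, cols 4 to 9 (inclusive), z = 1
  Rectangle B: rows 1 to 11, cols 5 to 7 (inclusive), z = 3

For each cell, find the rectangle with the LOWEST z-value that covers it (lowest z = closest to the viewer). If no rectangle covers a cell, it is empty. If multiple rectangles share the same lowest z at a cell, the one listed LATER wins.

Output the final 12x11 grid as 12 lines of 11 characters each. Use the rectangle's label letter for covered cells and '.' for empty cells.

...........
.....BBB...
.....BBB...
.....BBB...
.....BBB...
.....BBB...
.....BBB...
....AAAAAA.
....AAAAAA.
....AAAAAA.
.....BBB...
.....BBB...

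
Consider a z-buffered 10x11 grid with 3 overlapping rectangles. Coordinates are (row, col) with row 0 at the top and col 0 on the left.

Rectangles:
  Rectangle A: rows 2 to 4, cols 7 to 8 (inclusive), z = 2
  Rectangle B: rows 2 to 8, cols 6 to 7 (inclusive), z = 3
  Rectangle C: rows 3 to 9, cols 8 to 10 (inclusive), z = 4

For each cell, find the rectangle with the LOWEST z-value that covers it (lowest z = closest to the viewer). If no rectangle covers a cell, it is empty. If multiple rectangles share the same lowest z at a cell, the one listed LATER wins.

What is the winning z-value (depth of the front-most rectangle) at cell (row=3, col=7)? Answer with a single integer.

Answer: 2

Derivation:
Check cell (3,7):
  A: rows 2-4 cols 7-8 z=2 -> covers; best now A (z=2)
  B: rows 2-8 cols 6-7 z=3 -> covers; best now A (z=2)
  C: rows 3-9 cols 8-10 -> outside (col miss)
Winner: A at z=2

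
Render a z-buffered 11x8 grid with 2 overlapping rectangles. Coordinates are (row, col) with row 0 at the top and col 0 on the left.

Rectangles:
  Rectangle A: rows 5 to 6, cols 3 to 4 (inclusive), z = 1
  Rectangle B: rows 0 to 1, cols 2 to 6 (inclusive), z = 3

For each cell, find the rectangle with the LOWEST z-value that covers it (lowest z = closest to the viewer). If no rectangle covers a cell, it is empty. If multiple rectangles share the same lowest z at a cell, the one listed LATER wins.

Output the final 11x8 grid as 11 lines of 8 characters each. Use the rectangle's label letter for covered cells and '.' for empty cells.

..BBBBB.
..BBBBB.
........
........
........
...AA...
...AA...
........
........
........
........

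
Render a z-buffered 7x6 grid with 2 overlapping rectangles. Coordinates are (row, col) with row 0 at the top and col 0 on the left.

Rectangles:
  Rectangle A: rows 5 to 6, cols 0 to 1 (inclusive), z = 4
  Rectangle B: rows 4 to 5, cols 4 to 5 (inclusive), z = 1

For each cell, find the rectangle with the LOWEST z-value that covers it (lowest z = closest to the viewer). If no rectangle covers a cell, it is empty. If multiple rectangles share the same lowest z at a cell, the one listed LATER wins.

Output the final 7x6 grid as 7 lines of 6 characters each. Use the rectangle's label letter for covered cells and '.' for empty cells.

......
......
......
......
....BB
AA..BB
AA....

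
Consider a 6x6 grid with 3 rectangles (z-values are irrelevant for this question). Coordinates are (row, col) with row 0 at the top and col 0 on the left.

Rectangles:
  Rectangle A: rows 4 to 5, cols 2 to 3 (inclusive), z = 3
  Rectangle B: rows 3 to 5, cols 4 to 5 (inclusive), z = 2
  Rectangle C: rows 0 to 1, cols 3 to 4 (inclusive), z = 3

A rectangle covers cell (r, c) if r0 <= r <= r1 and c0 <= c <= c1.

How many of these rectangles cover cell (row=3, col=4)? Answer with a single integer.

Answer: 1

Derivation:
Check cell (3,4):
  A: rows 4-5 cols 2-3 -> outside (row miss)
  B: rows 3-5 cols 4-5 -> covers
  C: rows 0-1 cols 3-4 -> outside (row miss)
Count covering = 1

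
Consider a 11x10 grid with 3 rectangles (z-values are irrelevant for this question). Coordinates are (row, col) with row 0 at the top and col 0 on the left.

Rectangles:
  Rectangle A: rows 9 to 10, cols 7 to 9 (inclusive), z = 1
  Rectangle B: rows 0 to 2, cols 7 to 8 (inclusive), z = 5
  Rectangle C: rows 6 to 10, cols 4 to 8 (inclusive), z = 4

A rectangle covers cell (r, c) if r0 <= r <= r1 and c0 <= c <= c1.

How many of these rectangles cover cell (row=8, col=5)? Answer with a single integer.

Check cell (8,5):
  A: rows 9-10 cols 7-9 -> outside (row miss)
  B: rows 0-2 cols 7-8 -> outside (row miss)
  C: rows 6-10 cols 4-8 -> covers
Count covering = 1

Answer: 1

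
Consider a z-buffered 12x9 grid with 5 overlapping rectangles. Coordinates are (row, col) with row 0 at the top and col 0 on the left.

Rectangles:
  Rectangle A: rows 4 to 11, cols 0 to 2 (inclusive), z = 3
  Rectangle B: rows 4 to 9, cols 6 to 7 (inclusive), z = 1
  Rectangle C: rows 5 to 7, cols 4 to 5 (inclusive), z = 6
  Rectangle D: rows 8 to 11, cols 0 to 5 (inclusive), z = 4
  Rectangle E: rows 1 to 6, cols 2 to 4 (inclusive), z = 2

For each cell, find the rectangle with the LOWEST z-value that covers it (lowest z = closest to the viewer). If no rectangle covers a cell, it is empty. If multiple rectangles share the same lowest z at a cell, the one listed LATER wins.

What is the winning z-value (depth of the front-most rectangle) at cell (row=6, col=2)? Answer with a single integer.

Answer: 2

Derivation:
Check cell (6,2):
  A: rows 4-11 cols 0-2 z=3 -> covers; best now A (z=3)
  B: rows 4-9 cols 6-7 -> outside (col miss)
  C: rows 5-7 cols 4-5 -> outside (col miss)
  D: rows 8-11 cols 0-5 -> outside (row miss)
  E: rows 1-6 cols 2-4 z=2 -> covers; best now E (z=2)
Winner: E at z=2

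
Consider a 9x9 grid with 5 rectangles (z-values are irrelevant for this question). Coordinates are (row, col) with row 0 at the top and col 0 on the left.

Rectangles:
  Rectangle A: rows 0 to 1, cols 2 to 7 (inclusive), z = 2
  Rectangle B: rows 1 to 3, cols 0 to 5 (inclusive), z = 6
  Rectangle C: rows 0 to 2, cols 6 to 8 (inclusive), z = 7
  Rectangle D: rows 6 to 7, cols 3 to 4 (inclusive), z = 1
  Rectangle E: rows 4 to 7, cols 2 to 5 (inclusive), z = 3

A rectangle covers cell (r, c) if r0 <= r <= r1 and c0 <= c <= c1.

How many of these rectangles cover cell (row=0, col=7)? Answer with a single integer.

Check cell (0,7):
  A: rows 0-1 cols 2-7 -> covers
  B: rows 1-3 cols 0-5 -> outside (row miss)
  C: rows 0-2 cols 6-8 -> covers
  D: rows 6-7 cols 3-4 -> outside (row miss)
  E: rows 4-7 cols 2-5 -> outside (row miss)
Count covering = 2

Answer: 2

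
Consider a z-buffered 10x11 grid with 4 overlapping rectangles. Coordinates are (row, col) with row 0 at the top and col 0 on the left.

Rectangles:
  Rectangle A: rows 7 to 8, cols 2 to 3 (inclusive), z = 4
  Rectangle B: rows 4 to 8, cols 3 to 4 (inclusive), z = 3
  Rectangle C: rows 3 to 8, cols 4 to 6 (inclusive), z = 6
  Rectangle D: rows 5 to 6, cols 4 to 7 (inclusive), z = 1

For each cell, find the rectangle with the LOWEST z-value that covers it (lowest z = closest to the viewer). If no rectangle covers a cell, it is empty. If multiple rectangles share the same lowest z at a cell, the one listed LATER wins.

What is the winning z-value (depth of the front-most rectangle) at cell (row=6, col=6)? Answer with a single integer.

Check cell (6,6):
  A: rows 7-8 cols 2-3 -> outside (row miss)
  B: rows 4-8 cols 3-4 -> outside (col miss)
  C: rows 3-8 cols 4-6 z=6 -> covers; best now C (z=6)
  D: rows 5-6 cols 4-7 z=1 -> covers; best now D (z=1)
Winner: D at z=1

Answer: 1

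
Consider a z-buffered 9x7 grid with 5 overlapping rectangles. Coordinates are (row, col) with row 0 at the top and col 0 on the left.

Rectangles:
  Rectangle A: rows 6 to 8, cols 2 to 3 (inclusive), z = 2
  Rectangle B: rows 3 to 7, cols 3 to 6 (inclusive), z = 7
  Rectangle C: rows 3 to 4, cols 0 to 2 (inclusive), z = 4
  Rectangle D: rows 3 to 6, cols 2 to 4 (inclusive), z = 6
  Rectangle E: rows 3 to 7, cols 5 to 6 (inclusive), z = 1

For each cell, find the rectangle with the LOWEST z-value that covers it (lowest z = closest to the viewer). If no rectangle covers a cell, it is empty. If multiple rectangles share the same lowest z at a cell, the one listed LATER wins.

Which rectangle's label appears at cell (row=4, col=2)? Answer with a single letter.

Check cell (4,2):
  A: rows 6-8 cols 2-3 -> outside (row miss)
  B: rows 3-7 cols 3-6 -> outside (col miss)
  C: rows 3-4 cols 0-2 z=4 -> covers; best now C (z=4)
  D: rows 3-6 cols 2-4 z=6 -> covers; best now C (z=4)
  E: rows 3-7 cols 5-6 -> outside (col miss)
Winner: C at z=4

Answer: C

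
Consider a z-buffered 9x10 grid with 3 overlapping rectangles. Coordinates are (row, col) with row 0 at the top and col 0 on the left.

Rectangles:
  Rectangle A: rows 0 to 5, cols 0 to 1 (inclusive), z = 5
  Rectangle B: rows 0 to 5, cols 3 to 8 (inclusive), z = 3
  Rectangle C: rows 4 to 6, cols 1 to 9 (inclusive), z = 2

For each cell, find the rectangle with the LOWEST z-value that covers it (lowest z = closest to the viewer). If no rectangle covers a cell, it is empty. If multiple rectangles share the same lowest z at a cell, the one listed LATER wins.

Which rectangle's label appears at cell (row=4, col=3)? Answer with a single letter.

Answer: C

Derivation:
Check cell (4,3):
  A: rows 0-5 cols 0-1 -> outside (col miss)
  B: rows 0-5 cols 3-8 z=3 -> covers; best now B (z=3)
  C: rows 4-6 cols 1-9 z=2 -> covers; best now C (z=2)
Winner: C at z=2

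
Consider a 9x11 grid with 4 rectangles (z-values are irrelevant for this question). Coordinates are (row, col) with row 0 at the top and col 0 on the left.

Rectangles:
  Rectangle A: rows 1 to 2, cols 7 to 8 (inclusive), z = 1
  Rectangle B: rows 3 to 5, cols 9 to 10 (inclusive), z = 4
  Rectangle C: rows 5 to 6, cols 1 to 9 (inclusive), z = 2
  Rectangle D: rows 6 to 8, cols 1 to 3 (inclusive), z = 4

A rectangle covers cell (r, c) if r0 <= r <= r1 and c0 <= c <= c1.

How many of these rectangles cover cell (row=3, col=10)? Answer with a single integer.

Check cell (3,10):
  A: rows 1-2 cols 7-8 -> outside (row miss)
  B: rows 3-5 cols 9-10 -> covers
  C: rows 5-6 cols 1-9 -> outside (row miss)
  D: rows 6-8 cols 1-3 -> outside (row miss)
Count covering = 1

Answer: 1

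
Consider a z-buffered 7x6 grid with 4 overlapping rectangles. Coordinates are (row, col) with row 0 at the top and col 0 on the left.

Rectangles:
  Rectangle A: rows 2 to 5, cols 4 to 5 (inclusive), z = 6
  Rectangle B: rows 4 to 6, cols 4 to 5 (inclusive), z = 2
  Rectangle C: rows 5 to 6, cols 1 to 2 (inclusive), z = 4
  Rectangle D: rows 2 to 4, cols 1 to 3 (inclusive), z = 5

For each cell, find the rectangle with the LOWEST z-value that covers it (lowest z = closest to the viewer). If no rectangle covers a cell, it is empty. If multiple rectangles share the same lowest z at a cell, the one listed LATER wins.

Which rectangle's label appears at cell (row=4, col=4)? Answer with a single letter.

Check cell (4,4):
  A: rows 2-5 cols 4-5 z=6 -> covers; best now A (z=6)
  B: rows 4-6 cols 4-5 z=2 -> covers; best now B (z=2)
  C: rows 5-6 cols 1-2 -> outside (row miss)
  D: rows 2-4 cols 1-3 -> outside (col miss)
Winner: B at z=2

Answer: B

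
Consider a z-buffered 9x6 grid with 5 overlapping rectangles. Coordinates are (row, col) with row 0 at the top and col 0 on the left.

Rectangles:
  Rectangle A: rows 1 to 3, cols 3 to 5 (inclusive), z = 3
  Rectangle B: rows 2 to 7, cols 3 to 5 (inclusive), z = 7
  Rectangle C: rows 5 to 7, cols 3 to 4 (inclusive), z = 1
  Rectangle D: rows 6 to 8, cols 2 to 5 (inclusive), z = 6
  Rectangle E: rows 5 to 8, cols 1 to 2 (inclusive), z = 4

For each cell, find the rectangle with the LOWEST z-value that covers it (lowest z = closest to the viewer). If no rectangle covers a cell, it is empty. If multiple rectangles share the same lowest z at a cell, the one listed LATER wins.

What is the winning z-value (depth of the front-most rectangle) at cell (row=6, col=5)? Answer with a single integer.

Answer: 6

Derivation:
Check cell (6,5):
  A: rows 1-3 cols 3-5 -> outside (row miss)
  B: rows 2-7 cols 3-5 z=7 -> covers; best now B (z=7)
  C: rows 5-7 cols 3-4 -> outside (col miss)
  D: rows 6-8 cols 2-5 z=6 -> covers; best now D (z=6)
  E: rows 5-8 cols 1-2 -> outside (col miss)
Winner: D at z=6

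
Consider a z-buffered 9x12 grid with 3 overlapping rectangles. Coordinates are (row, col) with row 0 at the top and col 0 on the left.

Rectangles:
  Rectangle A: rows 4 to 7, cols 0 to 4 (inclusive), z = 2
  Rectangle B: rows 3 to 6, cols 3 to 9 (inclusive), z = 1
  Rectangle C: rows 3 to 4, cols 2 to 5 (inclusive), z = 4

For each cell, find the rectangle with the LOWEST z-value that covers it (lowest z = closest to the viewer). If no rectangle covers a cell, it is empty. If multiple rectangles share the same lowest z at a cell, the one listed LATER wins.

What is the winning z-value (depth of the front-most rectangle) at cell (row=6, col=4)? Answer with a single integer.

Answer: 1

Derivation:
Check cell (6,4):
  A: rows 4-7 cols 0-4 z=2 -> covers; best now A (z=2)
  B: rows 3-6 cols 3-9 z=1 -> covers; best now B (z=1)
  C: rows 3-4 cols 2-5 -> outside (row miss)
Winner: B at z=1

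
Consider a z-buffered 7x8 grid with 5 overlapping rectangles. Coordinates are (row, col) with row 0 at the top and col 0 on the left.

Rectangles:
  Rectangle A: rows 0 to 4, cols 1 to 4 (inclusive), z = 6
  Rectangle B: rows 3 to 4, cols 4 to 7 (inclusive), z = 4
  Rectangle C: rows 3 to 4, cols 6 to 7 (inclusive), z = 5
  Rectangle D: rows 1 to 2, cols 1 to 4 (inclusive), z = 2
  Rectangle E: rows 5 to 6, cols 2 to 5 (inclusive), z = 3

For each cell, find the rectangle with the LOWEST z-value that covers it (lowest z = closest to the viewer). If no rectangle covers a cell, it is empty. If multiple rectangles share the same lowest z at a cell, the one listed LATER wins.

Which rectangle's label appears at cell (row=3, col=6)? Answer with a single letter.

Answer: B

Derivation:
Check cell (3,6):
  A: rows 0-4 cols 1-4 -> outside (col miss)
  B: rows 3-4 cols 4-7 z=4 -> covers; best now B (z=4)
  C: rows 3-4 cols 6-7 z=5 -> covers; best now B (z=4)
  D: rows 1-2 cols 1-4 -> outside (row miss)
  E: rows 5-6 cols 2-5 -> outside (row miss)
Winner: B at z=4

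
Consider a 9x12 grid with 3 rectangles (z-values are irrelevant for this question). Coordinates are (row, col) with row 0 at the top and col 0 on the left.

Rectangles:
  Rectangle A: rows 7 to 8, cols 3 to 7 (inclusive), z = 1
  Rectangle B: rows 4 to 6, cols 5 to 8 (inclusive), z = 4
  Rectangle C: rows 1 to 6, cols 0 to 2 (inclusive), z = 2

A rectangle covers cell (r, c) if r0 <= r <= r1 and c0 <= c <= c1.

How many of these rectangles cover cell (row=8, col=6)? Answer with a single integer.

Check cell (8,6):
  A: rows 7-8 cols 3-7 -> covers
  B: rows 4-6 cols 5-8 -> outside (row miss)
  C: rows 1-6 cols 0-2 -> outside (row miss)
Count covering = 1

Answer: 1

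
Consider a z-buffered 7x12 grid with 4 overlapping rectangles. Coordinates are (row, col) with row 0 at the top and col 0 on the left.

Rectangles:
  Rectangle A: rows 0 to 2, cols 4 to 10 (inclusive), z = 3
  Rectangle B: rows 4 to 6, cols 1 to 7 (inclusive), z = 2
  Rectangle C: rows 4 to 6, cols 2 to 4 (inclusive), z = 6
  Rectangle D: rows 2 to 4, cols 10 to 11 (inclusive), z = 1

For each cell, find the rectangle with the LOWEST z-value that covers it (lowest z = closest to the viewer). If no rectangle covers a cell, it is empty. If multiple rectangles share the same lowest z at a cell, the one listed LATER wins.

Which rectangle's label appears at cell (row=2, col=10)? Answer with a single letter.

Answer: D

Derivation:
Check cell (2,10):
  A: rows 0-2 cols 4-10 z=3 -> covers; best now A (z=3)
  B: rows 4-6 cols 1-7 -> outside (row miss)
  C: rows 4-6 cols 2-4 -> outside (row miss)
  D: rows 2-4 cols 10-11 z=1 -> covers; best now D (z=1)
Winner: D at z=1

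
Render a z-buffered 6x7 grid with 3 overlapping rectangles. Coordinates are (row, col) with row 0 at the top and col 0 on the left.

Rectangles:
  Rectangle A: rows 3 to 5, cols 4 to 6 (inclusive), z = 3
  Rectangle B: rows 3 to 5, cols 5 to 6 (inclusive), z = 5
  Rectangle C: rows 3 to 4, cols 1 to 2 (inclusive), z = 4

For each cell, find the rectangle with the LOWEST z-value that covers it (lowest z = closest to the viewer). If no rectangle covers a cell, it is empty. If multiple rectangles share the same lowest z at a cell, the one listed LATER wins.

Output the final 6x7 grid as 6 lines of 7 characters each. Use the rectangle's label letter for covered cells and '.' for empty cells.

.......
.......
.......
.CC.AAA
.CC.AAA
....AAA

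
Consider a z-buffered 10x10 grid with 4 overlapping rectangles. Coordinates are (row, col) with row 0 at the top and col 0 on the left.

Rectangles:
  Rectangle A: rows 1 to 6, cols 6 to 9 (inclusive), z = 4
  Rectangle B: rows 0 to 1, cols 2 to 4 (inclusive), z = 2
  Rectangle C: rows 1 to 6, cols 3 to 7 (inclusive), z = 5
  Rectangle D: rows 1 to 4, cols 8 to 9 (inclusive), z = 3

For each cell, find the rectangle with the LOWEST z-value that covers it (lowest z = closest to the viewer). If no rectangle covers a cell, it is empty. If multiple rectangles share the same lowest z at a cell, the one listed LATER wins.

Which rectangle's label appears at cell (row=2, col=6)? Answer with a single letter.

Check cell (2,6):
  A: rows 1-6 cols 6-9 z=4 -> covers; best now A (z=4)
  B: rows 0-1 cols 2-4 -> outside (row miss)
  C: rows 1-6 cols 3-7 z=5 -> covers; best now A (z=4)
  D: rows 1-4 cols 8-9 -> outside (col miss)
Winner: A at z=4

Answer: A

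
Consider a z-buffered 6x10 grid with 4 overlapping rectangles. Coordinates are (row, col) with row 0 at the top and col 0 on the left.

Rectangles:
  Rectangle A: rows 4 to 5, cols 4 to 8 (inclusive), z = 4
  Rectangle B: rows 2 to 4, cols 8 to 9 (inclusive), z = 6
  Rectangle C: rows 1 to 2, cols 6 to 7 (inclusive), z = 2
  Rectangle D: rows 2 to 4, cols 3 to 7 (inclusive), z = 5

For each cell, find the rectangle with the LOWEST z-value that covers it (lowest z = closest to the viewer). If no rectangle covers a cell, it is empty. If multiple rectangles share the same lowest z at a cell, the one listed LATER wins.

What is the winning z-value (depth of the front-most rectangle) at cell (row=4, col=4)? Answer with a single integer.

Answer: 4

Derivation:
Check cell (4,4):
  A: rows 4-5 cols 4-8 z=4 -> covers; best now A (z=4)
  B: rows 2-4 cols 8-9 -> outside (col miss)
  C: rows 1-2 cols 6-7 -> outside (row miss)
  D: rows 2-4 cols 3-7 z=5 -> covers; best now A (z=4)
Winner: A at z=4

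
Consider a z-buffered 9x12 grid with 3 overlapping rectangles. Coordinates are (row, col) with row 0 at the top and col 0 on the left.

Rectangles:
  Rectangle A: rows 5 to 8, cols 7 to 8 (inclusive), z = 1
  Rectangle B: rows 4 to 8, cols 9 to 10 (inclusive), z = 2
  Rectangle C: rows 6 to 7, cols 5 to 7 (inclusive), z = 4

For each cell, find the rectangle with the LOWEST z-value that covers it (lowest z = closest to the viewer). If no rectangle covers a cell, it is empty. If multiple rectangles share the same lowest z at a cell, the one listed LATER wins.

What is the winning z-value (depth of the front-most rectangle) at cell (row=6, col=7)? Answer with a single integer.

Answer: 1

Derivation:
Check cell (6,7):
  A: rows 5-8 cols 7-8 z=1 -> covers; best now A (z=1)
  B: rows 4-8 cols 9-10 -> outside (col miss)
  C: rows 6-7 cols 5-7 z=4 -> covers; best now A (z=1)
Winner: A at z=1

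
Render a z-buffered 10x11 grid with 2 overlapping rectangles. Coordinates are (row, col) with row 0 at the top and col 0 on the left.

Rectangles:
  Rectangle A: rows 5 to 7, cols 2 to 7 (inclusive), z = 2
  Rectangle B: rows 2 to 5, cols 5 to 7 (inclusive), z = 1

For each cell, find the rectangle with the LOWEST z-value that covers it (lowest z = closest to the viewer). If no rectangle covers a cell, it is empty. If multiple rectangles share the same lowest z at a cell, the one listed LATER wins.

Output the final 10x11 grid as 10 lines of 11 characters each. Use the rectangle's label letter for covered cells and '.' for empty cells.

...........
...........
.....BBB...
.....BBB...
.....BBB...
..AAABBB...
..AAAAAA...
..AAAAAA...
...........
...........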